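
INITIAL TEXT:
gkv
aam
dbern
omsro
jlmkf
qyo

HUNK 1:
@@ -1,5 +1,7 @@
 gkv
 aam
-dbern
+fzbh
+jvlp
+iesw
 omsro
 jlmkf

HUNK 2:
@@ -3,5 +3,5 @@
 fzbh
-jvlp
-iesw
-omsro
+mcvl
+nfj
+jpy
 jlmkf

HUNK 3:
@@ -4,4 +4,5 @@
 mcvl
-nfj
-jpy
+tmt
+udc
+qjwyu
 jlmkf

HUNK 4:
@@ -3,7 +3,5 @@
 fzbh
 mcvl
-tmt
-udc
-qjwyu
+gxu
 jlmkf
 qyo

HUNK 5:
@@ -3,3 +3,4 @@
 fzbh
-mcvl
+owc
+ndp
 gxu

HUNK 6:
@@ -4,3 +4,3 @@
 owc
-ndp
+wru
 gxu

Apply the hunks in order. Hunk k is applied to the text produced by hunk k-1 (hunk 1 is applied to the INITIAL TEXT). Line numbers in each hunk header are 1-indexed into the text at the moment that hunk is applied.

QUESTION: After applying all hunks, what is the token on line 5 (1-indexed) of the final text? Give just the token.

Hunk 1: at line 1 remove [dbern] add [fzbh,jvlp,iesw] -> 8 lines: gkv aam fzbh jvlp iesw omsro jlmkf qyo
Hunk 2: at line 3 remove [jvlp,iesw,omsro] add [mcvl,nfj,jpy] -> 8 lines: gkv aam fzbh mcvl nfj jpy jlmkf qyo
Hunk 3: at line 4 remove [nfj,jpy] add [tmt,udc,qjwyu] -> 9 lines: gkv aam fzbh mcvl tmt udc qjwyu jlmkf qyo
Hunk 4: at line 3 remove [tmt,udc,qjwyu] add [gxu] -> 7 lines: gkv aam fzbh mcvl gxu jlmkf qyo
Hunk 5: at line 3 remove [mcvl] add [owc,ndp] -> 8 lines: gkv aam fzbh owc ndp gxu jlmkf qyo
Hunk 6: at line 4 remove [ndp] add [wru] -> 8 lines: gkv aam fzbh owc wru gxu jlmkf qyo
Final line 5: wru

Answer: wru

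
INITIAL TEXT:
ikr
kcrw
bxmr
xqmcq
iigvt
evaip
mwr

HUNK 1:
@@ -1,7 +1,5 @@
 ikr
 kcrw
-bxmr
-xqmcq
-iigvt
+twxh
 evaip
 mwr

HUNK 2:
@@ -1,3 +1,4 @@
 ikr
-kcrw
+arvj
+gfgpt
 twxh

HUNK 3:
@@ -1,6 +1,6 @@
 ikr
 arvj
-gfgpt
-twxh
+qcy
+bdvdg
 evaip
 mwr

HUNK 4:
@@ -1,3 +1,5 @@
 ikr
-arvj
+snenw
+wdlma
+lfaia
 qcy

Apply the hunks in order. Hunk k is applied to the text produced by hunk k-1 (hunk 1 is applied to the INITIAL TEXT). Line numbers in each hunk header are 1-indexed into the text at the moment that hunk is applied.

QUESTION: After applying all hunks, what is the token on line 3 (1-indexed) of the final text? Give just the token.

Hunk 1: at line 1 remove [bxmr,xqmcq,iigvt] add [twxh] -> 5 lines: ikr kcrw twxh evaip mwr
Hunk 2: at line 1 remove [kcrw] add [arvj,gfgpt] -> 6 lines: ikr arvj gfgpt twxh evaip mwr
Hunk 3: at line 1 remove [gfgpt,twxh] add [qcy,bdvdg] -> 6 lines: ikr arvj qcy bdvdg evaip mwr
Hunk 4: at line 1 remove [arvj] add [snenw,wdlma,lfaia] -> 8 lines: ikr snenw wdlma lfaia qcy bdvdg evaip mwr
Final line 3: wdlma

Answer: wdlma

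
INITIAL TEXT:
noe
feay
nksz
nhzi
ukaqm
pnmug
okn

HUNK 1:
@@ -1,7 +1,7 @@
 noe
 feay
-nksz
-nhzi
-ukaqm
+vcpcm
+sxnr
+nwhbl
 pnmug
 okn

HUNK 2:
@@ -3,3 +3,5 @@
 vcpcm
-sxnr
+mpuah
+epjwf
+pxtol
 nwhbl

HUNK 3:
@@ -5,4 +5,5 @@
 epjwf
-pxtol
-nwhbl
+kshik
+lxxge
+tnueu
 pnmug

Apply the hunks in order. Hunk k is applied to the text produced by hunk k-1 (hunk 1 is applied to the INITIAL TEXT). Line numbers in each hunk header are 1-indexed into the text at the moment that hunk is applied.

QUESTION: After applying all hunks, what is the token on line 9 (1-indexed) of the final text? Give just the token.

Hunk 1: at line 1 remove [nksz,nhzi,ukaqm] add [vcpcm,sxnr,nwhbl] -> 7 lines: noe feay vcpcm sxnr nwhbl pnmug okn
Hunk 2: at line 3 remove [sxnr] add [mpuah,epjwf,pxtol] -> 9 lines: noe feay vcpcm mpuah epjwf pxtol nwhbl pnmug okn
Hunk 3: at line 5 remove [pxtol,nwhbl] add [kshik,lxxge,tnueu] -> 10 lines: noe feay vcpcm mpuah epjwf kshik lxxge tnueu pnmug okn
Final line 9: pnmug

Answer: pnmug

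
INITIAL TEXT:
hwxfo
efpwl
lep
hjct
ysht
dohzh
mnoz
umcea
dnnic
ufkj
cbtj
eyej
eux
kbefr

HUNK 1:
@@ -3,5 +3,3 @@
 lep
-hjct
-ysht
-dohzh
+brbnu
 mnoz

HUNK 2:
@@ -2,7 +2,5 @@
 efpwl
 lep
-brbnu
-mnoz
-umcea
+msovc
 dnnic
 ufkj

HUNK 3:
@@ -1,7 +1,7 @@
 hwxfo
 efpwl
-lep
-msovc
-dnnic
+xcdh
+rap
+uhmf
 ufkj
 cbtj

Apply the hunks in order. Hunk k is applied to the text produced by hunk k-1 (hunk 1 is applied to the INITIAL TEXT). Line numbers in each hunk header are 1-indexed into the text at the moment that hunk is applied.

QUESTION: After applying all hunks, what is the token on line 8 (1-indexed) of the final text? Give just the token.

Answer: eyej

Derivation:
Hunk 1: at line 3 remove [hjct,ysht,dohzh] add [brbnu] -> 12 lines: hwxfo efpwl lep brbnu mnoz umcea dnnic ufkj cbtj eyej eux kbefr
Hunk 2: at line 2 remove [brbnu,mnoz,umcea] add [msovc] -> 10 lines: hwxfo efpwl lep msovc dnnic ufkj cbtj eyej eux kbefr
Hunk 3: at line 1 remove [lep,msovc,dnnic] add [xcdh,rap,uhmf] -> 10 lines: hwxfo efpwl xcdh rap uhmf ufkj cbtj eyej eux kbefr
Final line 8: eyej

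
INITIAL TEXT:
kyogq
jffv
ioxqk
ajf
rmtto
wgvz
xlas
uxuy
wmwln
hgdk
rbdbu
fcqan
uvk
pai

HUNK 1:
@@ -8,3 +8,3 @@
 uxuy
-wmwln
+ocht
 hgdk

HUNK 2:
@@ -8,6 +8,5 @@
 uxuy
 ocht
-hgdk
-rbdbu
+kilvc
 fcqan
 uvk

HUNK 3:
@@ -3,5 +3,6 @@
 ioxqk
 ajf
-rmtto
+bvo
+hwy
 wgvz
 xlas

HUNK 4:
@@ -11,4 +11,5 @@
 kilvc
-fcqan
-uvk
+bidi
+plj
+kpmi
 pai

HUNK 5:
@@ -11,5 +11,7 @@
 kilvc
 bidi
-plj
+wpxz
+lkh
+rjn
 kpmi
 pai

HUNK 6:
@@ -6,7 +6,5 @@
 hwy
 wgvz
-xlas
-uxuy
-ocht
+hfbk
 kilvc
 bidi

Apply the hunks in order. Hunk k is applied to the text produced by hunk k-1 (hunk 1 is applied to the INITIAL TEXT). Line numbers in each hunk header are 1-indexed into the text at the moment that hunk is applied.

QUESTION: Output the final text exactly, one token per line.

Answer: kyogq
jffv
ioxqk
ajf
bvo
hwy
wgvz
hfbk
kilvc
bidi
wpxz
lkh
rjn
kpmi
pai

Derivation:
Hunk 1: at line 8 remove [wmwln] add [ocht] -> 14 lines: kyogq jffv ioxqk ajf rmtto wgvz xlas uxuy ocht hgdk rbdbu fcqan uvk pai
Hunk 2: at line 8 remove [hgdk,rbdbu] add [kilvc] -> 13 lines: kyogq jffv ioxqk ajf rmtto wgvz xlas uxuy ocht kilvc fcqan uvk pai
Hunk 3: at line 3 remove [rmtto] add [bvo,hwy] -> 14 lines: kyogq jffv ioxqk ajf bvo hwy wgvz xlas uxuy ocht kilvc fcqan uvk pai
Hunk 4: at line 11 remove [fcqan,uvk] add [bidi,plj,kpmi] -> 15 lines: kyogq jffv ioxqk ajf bvo hwy wgvz xlas uxuy ocht kilvc bidi plj kpmi pai
Hunk 5: at line 11 remove [plj] add [wpxz,lkh,rjn] -> 17 lines: kyogq jffv ioxqk ajf bvo hwy wgvz xlas uxuy ocht kilvc bidi wpxz lkh rjn kpmi pai
Hunk 6: at line 6 remove [xlas,uxuy,ocht] add [hfbk] -> 15 lines: kyogq jffv ioxqk ajf bvo hwy wgvz hfbk kilvc bidi wpxz lkh rjn kpmi pai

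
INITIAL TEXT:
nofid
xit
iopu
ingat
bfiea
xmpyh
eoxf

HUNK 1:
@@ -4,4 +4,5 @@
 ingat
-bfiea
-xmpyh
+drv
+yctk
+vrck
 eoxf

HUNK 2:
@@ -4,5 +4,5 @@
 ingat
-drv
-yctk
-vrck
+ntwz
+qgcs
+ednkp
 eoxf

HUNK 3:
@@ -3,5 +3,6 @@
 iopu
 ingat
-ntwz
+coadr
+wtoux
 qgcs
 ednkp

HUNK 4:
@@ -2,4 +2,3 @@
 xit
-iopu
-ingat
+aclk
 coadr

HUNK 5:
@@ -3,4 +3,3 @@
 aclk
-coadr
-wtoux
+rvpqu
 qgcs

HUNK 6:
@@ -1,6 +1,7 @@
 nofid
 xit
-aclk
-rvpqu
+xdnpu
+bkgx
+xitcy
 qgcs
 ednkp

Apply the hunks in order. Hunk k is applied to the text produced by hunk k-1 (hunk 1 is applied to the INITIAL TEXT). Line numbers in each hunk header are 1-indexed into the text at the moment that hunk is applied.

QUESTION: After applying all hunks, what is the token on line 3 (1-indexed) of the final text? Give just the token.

Answer: xdnpu

Derivation:
Hunk 1: at line 4 remove [bfiea,xmpyh] add [drv,yctk,vrck] -> 8 lines: nofid xit iopu ingat drv yctk vrck eoxf
Hunk 2: at line 4 remove [drv,yctk,vrck] add [ntwz,qgcs,ednkp] -> 8 lines: nofid xit iopu ingat ntwz qgcs ednkp eoxf
Hunk 3: at line 3 remove [ntwz] add [coadr,wtoux] -> 9 lines: nofid xit iopu ingat coadr wtoux qgcs ednkp eoxf
Hunk 4: at line 2 remove [iopu,ingat] add [aclk] -> 8 lines: nofid xit aclk coadr wtoux qgcs ednkp eoxf
Hunk 5: at line 3 remove [coadr,wtoux] add [rvpqu] -> 7 lines: nofid xit aclk rvpqu qgcs ednkp eoxf
Hunk 6: at line 1 remove [aclk,rvpqu] add [xdnpu,bkgx,xitcy] -> 8 lines: nofid xit xdnpu bkgx xitcy qgcs ednkp eoxf
Final line 3: xdnpu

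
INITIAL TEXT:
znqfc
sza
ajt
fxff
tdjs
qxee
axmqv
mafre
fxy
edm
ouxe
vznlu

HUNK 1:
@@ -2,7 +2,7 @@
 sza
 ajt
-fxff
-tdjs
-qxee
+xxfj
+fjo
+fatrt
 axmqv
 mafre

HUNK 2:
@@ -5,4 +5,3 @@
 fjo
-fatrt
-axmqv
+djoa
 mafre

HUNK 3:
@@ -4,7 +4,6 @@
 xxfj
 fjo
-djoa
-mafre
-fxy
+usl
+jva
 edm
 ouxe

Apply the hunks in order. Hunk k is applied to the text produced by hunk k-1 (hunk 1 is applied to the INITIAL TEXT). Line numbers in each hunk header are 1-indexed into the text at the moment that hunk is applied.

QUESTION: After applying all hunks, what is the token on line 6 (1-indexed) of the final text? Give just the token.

Hunk 1: at line 2 remove [fxff,tdjs,qxee] add [xxfj,fjo,fatrt] -> 12 lines: znqfc sza ajt xxfj fjo fatrt axmqv mafre fxy edm ouxe vznlu
Hunk 2: at line 5 remove [fatrt,axmqv] add [djoa] -> 11 lines: znqfc sza ajt xxfj fjo djoa mafre fxy edm ouxe vznlu
Hunk 3: at line 4 remove [djoa,mafre,fxy] add [usl,jva] -> 10 lines: znqfc sza ajt xxfj fjo usl jva edm ouxe vznlu
Final line 6: usl

Answer: usl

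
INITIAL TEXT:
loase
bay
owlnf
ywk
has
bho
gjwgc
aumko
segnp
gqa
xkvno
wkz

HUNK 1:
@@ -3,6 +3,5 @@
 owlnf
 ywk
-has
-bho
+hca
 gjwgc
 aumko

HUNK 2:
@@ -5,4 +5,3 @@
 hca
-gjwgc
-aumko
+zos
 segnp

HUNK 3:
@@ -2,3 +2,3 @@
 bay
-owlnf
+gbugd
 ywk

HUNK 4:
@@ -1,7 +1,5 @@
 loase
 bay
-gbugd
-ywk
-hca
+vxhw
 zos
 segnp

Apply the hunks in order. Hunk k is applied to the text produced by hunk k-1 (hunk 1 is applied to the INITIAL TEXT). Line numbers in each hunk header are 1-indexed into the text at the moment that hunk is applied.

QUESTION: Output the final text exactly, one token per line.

Answer: loase
bay
vxhw
zos
segnp
gqa
xkvno
wkz

Derivation:
Hunk 1: at line 3 remove [has,bho] add [hca] -> 11 lines: loase bay owlnf ywk hca gjwgc aumko segnp gqa xkvno wkz
Hunk 2: at line 5 remove [gjwgc,aumko] add [zos] -> 10 lines: loase bay owlnf ywk hca zos segnp gqa xkvno wkz
Hunk 3: at line 2 remove [owlnf] add [gbugd] -> 10 lines: loase bay gbugd ywk hca zos segnp gqa xkvno wkz
Hunk 4: at line 1 remove [gbugd,ywk,hca] add [vxhw] -> 8 lines: loase bay vxhw zos segnp gqa xkvno wkz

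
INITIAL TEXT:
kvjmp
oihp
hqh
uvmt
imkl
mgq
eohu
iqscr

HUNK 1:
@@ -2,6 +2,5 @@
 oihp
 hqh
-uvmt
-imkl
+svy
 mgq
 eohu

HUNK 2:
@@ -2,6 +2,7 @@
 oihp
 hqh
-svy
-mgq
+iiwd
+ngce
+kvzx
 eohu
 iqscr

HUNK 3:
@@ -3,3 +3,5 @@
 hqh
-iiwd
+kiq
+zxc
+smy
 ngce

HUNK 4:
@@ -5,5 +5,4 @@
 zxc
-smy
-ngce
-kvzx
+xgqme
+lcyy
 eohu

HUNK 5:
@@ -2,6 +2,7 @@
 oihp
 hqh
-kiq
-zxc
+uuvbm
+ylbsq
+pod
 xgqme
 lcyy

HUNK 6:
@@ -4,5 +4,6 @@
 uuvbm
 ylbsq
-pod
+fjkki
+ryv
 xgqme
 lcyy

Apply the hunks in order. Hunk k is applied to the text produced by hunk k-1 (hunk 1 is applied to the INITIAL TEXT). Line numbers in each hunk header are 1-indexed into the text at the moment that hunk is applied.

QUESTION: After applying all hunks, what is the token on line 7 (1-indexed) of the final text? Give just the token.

Answer: ryv

Derivation:
Hunk 1: at line 2 remove [uvmt,imkl] add [svy] -> 7 lines: kvjmp oihp hqh svy mgq eohu iqscr
Hunk 2: at line 2 remove [svy,mgq] add [iiwd,ngce,kvzx] -> 8 lines: kvjmp oihp hqh iiwd ngce kvzx eohu iqscr
Hunk 3: at line 3 remove [iiwd] add [kiq,zxc,smy] -> 10 lines: kvjmp oihp hqh kiq zxc smy ngce kvzx eohu iqscr
Hunk 4: at line 5 remove [smy,ngce,kvzx] add [xgqme,lcyy] -> 9 lines: kvjmp oihp hqh kiq zxc xgqme lcyy eohu iqscr
Hunk 5: at line 2 remove [kiq,zxc] add [uuvbm,ylbsq,pod] -> 10 lines: kvjmp oihp hqh uuvbm ylbsq pod xgqme lcyy eohu iqscr
Hunk 6: at line 4 remove [pod] add [fjkki,ryv] -> 11 lines: kvjmp oihp hqh uuvbm ylbsq fjkki ryv xgqme lcyy eohu iqscr
Final line 7: ryv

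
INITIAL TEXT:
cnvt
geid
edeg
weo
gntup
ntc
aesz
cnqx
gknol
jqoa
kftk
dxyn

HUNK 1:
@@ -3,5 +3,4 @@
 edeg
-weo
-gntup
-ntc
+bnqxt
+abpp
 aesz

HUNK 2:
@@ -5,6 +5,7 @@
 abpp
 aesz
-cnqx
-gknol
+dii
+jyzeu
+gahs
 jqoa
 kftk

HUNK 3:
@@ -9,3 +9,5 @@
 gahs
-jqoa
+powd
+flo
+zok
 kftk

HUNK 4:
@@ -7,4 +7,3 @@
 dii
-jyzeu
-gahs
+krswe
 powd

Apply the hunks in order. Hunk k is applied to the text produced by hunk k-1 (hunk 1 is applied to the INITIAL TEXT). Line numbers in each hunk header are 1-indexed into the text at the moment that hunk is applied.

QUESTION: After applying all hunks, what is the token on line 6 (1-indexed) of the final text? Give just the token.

Answer: aesz

Derivation:
Hunk 1: at line 3 remove [weo,gntup,ntc] add [bnqxt,abpp] -> 11 lines: cnvt geid edeg bnqxt abpp aesz cnqx gknol jqoa kftk dxyn
Hunk 2: at line 5 remove [cnqx,gknol] add [dii,jyzeu,gahs] -> 12 lines: cnvt geid edeg bnqxt abpp aesz dii jyzeu gahs jqoa kftk dxyn
Hunk 3: at line 9 remove [jqoa] add [powd,flo,zok] -> 14 lines: cnvt geid edeg bnqxt abpp aesz dii jyzeu gahs powd flo zok kftk dxyn
Hunk 4: at line 7 remove [jyzeu,gahs] add [krswe] -> 13 lines: cnvt geid edeg bnqxt abpp aesz dii krswe powd flo zok kftk dxyn
Final line 6: aesz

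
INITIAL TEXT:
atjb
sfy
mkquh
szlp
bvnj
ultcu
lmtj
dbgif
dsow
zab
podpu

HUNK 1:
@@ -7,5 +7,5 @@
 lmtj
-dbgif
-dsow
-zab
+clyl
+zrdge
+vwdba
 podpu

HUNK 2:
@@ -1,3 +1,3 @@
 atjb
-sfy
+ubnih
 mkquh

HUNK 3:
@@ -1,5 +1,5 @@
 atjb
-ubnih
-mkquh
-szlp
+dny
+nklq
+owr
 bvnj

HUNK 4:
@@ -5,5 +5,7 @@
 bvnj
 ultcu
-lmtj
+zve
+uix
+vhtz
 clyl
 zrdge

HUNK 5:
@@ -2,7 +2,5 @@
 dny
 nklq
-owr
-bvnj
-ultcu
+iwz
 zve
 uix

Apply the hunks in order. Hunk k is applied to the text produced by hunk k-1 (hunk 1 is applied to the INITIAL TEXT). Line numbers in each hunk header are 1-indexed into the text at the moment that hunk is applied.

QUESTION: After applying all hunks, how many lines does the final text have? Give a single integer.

Answer: 11

Derivation:
Hunk 1: at line 7 remove [dbgif,dsow,zab] add [clyl,zrdge,vwdba] -> 11 lines: atjb sfy mkquh szlp bvnj ultcu lmtj clyl zrdge vwdba podpu
Hunk 2: at line 1 remove [sfy] add [ubnih] -> 11 lines: atjb ubnih mkquh szlp bvnj ultcu lmtj clyl zrdge vwdba podpu
Hunk 3: at line 1 remove [ubnih,mkquh,szlp] add [dny,nklq,owr] -> 11 lines: atjb dny nklq owr bvnj ultcu lmtj clyl zrdge vwdba podpu
Hunk 4: at line 5 remove [lmtj] add [zve,uix,vhtz] -> 13 lines: atjb dny nklq owr bvnj ultcu zve uix vhtz clyl zrdge vwdba podpu
Hunk 5: at line 2 remove [owr,bvnj,ultcu] add [iwz] -> 11 lines: atjb dny nklq iwz zve uix vhtz clyl zrdge vwdba podpu
Final line count: 11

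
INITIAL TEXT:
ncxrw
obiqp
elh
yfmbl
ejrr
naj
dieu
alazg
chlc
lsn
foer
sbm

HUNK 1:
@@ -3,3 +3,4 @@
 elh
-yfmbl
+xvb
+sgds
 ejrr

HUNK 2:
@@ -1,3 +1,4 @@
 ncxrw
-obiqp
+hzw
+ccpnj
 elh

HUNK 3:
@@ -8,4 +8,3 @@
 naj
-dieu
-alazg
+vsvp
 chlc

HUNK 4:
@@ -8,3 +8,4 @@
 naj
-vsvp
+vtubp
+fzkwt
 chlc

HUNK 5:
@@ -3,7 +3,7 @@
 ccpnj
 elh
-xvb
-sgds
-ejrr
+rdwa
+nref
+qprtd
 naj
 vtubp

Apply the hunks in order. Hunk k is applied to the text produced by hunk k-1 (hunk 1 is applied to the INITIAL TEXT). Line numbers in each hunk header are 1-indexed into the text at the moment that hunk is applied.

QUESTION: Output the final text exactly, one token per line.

Answer: ncxrw
hzw
ccpnj
elh
rdwa
nref
qprtd
naj
vtubp
fzkwt
chlc
lsn
foer
sbm

Derivation:
Hunk 1: at line 3 remove [yfmbl] add [xvb,sgds] -> 13 lines: ncxrw obiqp elh xvb sgds ejrr naj dieu alazg chlc lsn foer sbm
Hunk 2: at line 1 remove [obiqp] add [hzw,ccpnj] -> 14 lines: ncxrw hzw ccpnj elh xvb sgds ejrr naj dieu alazg chlc lsn foer sbm
Hunk 3: at line 8 remove [dieu,alazg] add [vsvp] -> 13 lines: ncxrw hzw ccpnj elh xvb sgds ejrr naj vsvp chlc lsn foer sbm
Hunk 4: at line 8 remove [vsvp] add [vtubp,fzkwt] -> 14 lines: ncxrw hzw ccpnj elh xvb sgds ejrr naj vtubp fzkwt chlc lsn foer sbm
Hunk 5: at line 3 remove [xvb,sgds,ejrr] add [rdwa,nref,qprtd] -> 14 lines: ncxrw hzw ccpnj elh rdwa nref qprtd naj vtubp fzkwt chlc lsn foer sbm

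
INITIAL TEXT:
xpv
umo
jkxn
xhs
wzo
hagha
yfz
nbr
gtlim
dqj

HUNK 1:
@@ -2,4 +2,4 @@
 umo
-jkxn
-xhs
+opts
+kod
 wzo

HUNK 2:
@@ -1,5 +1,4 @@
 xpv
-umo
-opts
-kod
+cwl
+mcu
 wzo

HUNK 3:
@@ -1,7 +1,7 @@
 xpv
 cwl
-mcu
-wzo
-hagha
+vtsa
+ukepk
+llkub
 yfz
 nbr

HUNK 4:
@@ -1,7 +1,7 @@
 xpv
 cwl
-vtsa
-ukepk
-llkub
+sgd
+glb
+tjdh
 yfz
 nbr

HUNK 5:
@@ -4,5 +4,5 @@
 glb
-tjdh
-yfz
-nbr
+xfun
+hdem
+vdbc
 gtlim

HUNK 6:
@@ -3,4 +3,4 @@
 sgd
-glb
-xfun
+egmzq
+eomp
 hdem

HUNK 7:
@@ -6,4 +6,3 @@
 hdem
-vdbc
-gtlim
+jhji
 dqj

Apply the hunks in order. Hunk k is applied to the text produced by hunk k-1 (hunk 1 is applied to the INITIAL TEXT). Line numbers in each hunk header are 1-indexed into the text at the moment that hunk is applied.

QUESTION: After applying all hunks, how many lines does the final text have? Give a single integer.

Answer: 8

Derivation:
Hunk 1: at line 2 remove [jkxn,xhs] add [opts,kod] -> 10 lines: xpv umo opts kod wzo hagha yfz nbr gtlim dqj
Hunk 2: at line 1 remove [umo,opts,kod] add [cwl,mcu] -> 9 lines: xpv cwl mcu wzo hagha yfz nbr gtlim dqj
Hunk 3: at line 1 remove [mcu,wzo,hagha] add [vtsa,ukepk,llkub] -> 9 lines: xpv cwl vtsa ukepk llkub yfz nbr gtlim dqj
Hunk 4: at line 1 remove [vtsa,ukepk,llkub] add [sgd,glb,tjdh] -> 9 lines: xpv cwl sgd glb tjdh yfz nbr gtlim dqj
Hunk 5: at line 4 remove [tjdh,yfz,nbr] add [xfun,hdem,vdbc] -> 9 lines: xpv cwl sgd glb xfun hdem vdbc gtlim dqj
Hunk 6: at line 3 remove [glb,xfun] add [egmzq,eomp] -> 9 lines: xpv cwl sgd egmzq eomp hdem vdbc gtlim dqj
Hunk 7: at line 6 remove [vdbc,gtlim] add [jhji] -> 8 lines: xpv cwl sgd egmzq eomp hdem jhji dqj
Final line count: 8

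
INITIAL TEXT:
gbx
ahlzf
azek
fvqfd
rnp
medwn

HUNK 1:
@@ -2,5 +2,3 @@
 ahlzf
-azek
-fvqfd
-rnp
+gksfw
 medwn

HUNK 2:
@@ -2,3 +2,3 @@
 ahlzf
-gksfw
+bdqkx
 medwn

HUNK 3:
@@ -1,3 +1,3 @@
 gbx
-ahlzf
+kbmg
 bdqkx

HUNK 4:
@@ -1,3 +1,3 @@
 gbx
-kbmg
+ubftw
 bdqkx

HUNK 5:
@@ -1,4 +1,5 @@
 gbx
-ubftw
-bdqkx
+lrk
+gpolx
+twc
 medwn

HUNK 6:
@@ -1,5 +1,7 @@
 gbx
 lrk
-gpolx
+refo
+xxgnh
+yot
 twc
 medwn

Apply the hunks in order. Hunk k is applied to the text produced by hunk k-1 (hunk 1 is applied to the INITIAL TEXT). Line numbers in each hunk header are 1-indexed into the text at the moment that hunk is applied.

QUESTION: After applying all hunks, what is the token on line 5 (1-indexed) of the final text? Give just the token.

Answer: yot

Derivation:
Hunk 1: at line 2 remove [azek,fvqfd,rnp] add [gksfw] -> 4 lines: gbx ahlzf gksfw medwn
Hunk 2: at line 2 remove [gksfw] add [bdqkx] -> 4 lines: gbx ahlzf bdqkx medwn
Hunk 3: at line 1 remove [ahlzf] add [kbmg] -> 4 lines: gbx kbmg bdqkx medwn
Hunk 4: at line 1 remove [kbmg] add [ubftw] -> 4 lines: gbx ubftw bdqkx medwn
Hunk 5: at line 1 remove [ubftw,bdqkx] add [lrk,gpolx,twc] -> 5 lines: gbx lrk gpolx twc medwn
Hunk 6: at line 1 remove [gpolx] add [refo,xxgnh,yot] -> 7 lines: gbx lrk refo xxgnh yot twc medwn
Final line 5: yot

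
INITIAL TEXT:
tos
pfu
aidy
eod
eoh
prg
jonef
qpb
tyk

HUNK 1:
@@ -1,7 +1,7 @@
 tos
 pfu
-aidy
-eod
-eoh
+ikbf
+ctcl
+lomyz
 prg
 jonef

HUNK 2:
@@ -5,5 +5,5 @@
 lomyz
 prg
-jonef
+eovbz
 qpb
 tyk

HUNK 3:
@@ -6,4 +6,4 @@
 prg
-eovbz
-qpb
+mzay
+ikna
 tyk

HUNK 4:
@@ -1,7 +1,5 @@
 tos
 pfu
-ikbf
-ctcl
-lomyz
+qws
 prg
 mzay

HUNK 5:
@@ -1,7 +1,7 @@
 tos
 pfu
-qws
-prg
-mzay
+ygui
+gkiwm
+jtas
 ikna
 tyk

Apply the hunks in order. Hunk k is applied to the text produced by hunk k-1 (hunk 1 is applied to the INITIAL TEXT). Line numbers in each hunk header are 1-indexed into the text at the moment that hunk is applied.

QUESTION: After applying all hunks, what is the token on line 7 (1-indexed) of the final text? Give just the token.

Answer: tyk

Derivation:
Hunk 1: at line 1 remove [aidy,eod,eoh] add [ikbf,ctcl,lomyz] -> 9 lines: tos pfu ikbf ctcl lomyz prg jonef qpb tyk
Hunk 2: at line 5 remove [jonef] add [eovbz] -> 9 lines: tos pfu ikbf ctcl lomyz prg eovbz qpb tyk
Hunk 3: at line 6 remove [eovbz,qpb] add [mzay,ikna] -> 9 lines: tos pfu ikbf ctcl lomyz prg mzay ikna tyk
Hunk 4: at line 1 remove [ikbf,ctcl,lomyz] add [qws] -> 7 lines: tos pfu qws prg mzay ikna tyk
Hunk 5: at line 1 remove [qws,prg,mzay] add [ygui,gkiwm,jtas] -> 7 lines: tos pfu ygui gkiwm jtas ikna tyk
Final line 7: tyk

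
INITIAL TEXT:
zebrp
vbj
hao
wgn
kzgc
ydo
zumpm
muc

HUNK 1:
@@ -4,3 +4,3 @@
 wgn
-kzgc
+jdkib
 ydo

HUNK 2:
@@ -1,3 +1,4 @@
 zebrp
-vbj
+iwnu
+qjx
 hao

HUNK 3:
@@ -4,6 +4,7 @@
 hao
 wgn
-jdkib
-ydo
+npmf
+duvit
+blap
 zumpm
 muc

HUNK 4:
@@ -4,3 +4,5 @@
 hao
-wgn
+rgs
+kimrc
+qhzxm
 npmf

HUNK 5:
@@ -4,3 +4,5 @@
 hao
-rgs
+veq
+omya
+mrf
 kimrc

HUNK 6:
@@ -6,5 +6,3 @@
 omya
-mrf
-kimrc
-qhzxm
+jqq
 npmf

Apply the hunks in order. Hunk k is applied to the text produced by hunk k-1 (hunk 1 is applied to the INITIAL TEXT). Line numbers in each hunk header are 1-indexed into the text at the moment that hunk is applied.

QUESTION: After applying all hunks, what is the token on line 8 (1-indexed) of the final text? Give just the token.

Answer: npmf

Derivation:
Hunk 1: at line 4 remove [kzgc] add [jdkib] -> 8 lines: zebrp vbj hao wgn jdkib ydo zumpm muc
Hunk 2: at line 1 remove [vbj] add [iwnu,qjx] -> 9 lines: zebrp iwnu qjx hao wgn jdkib ydo zumpm muc
Hunk 3: at line 4 remove [jdkib,ydo] add [npmf,duvit,blap] -> 10 lines: zebrp iwnu qjx hao wgn npmf duvit blap zumpm muc
Hunk 4: at line 4 remove [wgn] add [rgs,kimrc,qhzxm] -> 12 lines: zebrp iwnu qjx hao rgs kimrc qhzxm npmf duvit blap zumpm muc
Hunk 5: at line 4 remove [rgs] add [veq,omya,mrf] -> 14 lines: zebrp iwnu qjx hao veq omya mrf kimrc qhzxm npmf duvit blap zumpm muc
Hunk 6: at line 6 remove [mrf,kimrc,qhzxm] add [jqq] -> 12 lines: zebrp iwnu qjx hao veq omya jqq npmf duvit blap zumpm muc
Final line 8: npmf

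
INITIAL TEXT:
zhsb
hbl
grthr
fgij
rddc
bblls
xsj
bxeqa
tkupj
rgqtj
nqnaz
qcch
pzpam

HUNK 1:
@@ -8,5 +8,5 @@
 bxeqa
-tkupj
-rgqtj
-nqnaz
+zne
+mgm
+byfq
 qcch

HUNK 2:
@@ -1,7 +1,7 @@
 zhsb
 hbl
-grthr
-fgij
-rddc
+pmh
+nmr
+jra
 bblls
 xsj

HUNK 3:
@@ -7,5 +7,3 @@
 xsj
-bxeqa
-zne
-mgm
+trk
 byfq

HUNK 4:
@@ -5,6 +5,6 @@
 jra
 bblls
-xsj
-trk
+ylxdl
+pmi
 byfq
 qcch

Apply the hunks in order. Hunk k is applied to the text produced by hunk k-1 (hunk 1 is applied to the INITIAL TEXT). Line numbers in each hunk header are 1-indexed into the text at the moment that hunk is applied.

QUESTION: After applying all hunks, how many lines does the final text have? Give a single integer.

Answer: 11

Derivation:
Hunk 1: at line 8 remove [tkupj,rgqtj,nqnaz] add [zne,mgm,byfq] -> 13 lines: zhsb hbl grthr fgij rddc bblls xsj bxeqa zne mgm byfq qcch pzpam
Hunk 2: at line 1 remove [grthr,fgij,rddc] add [pmh,nmr,jra] -> 13 lines: zhsb hbl pmh nmr jra bblls xsj bxeqa zne mgm byfq qcch pzpam
Hunk 3: at line 7 remove [bxeqa,zne,mgm] add [trk] -> 11 lines: zhsb hbl pmh nmr jra bblls xsj trk byfq qcch pzpam
Hunk 4: at line 5 remove [xsj,trk] add [ylxdl,pmi] -> 11 lines: zhsb hbl pmh nmr jra bblls ylxdl pmi byfq qcch pzpam
Final line count: 11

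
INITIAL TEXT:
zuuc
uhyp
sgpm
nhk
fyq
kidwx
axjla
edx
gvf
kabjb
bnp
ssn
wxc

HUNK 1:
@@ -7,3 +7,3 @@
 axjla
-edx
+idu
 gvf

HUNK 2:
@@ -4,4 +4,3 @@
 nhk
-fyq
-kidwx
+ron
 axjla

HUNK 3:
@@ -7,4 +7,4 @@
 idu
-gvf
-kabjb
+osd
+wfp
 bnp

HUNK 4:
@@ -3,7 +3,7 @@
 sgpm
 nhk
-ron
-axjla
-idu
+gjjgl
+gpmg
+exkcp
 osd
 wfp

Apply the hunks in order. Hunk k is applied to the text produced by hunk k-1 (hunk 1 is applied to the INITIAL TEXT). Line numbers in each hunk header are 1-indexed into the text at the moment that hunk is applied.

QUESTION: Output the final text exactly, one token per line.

Hunk 1: at line 7 remove [edx] add [idu] -> 13 lines: zuuc uhyp sgpm nhk fyq kidwx axjla idu gvf kabjb bnp ssn wxc
Hunk 2: at line 4 remove [fyq,kidwx] add [ron] -> 12 lines: zuuc uhyp sgpm nhk ron axjla idu gvf kabjb bnp ssn wxc
Hunk 3: at line 7 remove [gvf,kabjb] add [osd,wfp] -> 12 lines: zuuc uhyp sgpm nhk ron axjla idu osd wfp bnp ssn wxc
Hunk 4: at line 3 remove [ron,axjla,idu] add [gjjgl,gpmg,exkcp] -> 12 lines: zuuc uhyp sgpm nhk gjjgl gpmg exkcp osd wfp bnp ssn wxc

Answer: zuuc
uhyp
sgpm
nhk
gjjgl
gpmg
exkcp
osd
wfp
bnp
ssn
wxc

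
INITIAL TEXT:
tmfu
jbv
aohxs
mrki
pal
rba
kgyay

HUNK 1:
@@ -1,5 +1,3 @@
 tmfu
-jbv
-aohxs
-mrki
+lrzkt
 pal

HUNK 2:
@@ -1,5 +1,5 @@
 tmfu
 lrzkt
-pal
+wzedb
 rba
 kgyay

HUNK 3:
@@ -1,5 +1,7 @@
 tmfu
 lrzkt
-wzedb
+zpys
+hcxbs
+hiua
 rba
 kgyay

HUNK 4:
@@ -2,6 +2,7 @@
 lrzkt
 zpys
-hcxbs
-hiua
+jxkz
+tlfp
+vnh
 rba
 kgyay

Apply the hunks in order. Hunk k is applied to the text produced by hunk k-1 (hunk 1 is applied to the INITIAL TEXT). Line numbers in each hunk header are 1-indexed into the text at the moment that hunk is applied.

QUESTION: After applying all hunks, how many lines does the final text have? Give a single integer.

Answer: 8

Derivation:
Hunk 1: at line 1 remove [jbv,aohxs,mrki] add [lrzkt] -> 5 lines: tmfu lrzkt pal rba kgyay
Hunk 2: at line 1 remove [pal] add [wzedb] -> 5 lines: tmfu lrzkt wzedb rba kgyay
Hunk 3: at line 1 remove [wzedb] add [zpys,hcxbs,hiua] -> 7 lines: tmfu lrzkt zpys hcxbs hiua rba kgyay
Hunk 4: at line 2 remove [hcxbs,hiua] add [jxkz,tlfp,vnh] -> 8 lines: tmfu lrzkt zpys jxkz tlfp vnh rba kgyay
Final line count: 8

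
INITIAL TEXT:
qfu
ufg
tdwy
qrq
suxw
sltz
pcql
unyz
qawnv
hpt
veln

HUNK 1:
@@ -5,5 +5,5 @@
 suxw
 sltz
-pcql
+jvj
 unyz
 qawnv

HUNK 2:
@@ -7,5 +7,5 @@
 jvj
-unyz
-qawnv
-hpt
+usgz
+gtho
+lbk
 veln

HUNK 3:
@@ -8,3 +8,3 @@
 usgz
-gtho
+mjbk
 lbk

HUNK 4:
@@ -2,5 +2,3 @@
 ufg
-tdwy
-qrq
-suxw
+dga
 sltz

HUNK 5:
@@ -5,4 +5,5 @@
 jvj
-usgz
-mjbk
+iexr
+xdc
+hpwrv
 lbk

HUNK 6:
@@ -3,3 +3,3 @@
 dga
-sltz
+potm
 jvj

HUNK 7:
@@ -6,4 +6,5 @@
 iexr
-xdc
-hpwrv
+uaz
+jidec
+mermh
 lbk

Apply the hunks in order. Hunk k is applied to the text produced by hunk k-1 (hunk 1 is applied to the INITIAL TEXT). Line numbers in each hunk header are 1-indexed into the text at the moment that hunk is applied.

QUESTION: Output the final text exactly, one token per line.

Hunk 1: at line 5 remove [pcql] add [jvj] -> 11 lines: qfu ufg tdwy qrq suxw sltz jvj unyz qawnv hpt veln
Hunk 2: at line 7 remove [unyz,qawnv,hpt] add [usgz,gtho,lbk] -> 11 lines: qfu ufg tdwy qrq suxw sltz jvj usgz gtho lbk veln
Hunk 3: at line 8 remove [gtho] add [mjbk] -> 11 lines: qfu ufg tdwy qrq suxw sltz jvj usgz mjbk lbk veln
Hunk 4: at line 2 remove [tdwy,qrq,suxw] add [dga] -> 9 lines: qfu ufg dga sltz jvj usgz mjbk lbk veln
Hunk 5: at line 5 remove [usgz,mjbk] add [iexr,xdc,hpwrv] -> 10 lines: qfu ufg dga sltz jvj iexr xdc hpwrv lbk veln
Hunk 6: at line 3 remove [sltz] add [potm] -> 10 lines: qfu ufg dga potm jvj iexr xdc hpwrv lbk veln
Hunk 7: at line 6 remove [xdc,hpwrv] add [uaz,jidec,mermh] -> 11 lines: qfu ufg dga potm jvj iexr uaz jidec mermh lbk veln

Answer: qfu
ufg
dga
potm
jvj
iexr
uaz
jidec
mermh
lbk
veln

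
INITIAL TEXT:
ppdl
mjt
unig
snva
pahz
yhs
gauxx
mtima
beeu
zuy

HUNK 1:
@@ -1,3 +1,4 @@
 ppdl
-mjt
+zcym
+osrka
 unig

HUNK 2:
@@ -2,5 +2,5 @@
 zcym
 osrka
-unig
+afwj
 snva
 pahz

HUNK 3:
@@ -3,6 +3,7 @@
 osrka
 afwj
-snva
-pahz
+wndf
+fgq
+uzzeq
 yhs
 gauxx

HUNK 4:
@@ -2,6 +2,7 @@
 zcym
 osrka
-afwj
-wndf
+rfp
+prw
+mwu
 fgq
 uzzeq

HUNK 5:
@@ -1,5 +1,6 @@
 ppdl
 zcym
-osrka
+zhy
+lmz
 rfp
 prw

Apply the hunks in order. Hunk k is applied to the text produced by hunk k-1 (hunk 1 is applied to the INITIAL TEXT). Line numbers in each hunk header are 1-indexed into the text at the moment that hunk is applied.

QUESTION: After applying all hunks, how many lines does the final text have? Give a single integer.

Hunk 1: at line 1 remove [mjt] add [zcym,osrka] -> 11 lines: ppdl zcym osrka unig snva pahz yhs gauxx mtima beeu zuy
Hunk 2: at line 2 remove [unig] add [afwj] -> 11 lines: ppdl zcym osrka afwj snva pahz yhs gauxx mtima beeu zuy
Hunk 3: at line 3 remove [snva,pahz] add [wndf,fgq,uzzeq] -> 12 lines: ppdl zcym osrka afwj wndf fgq uzzeq yhs gauxx mtima beeu zuy
Hunk 4: at line 2 remove [afwj,wndf] add [rfp,prw,mwu] -> 13 lines: ppdl zcym osrka rfp prw mwu fgq uzzeq yhs gauxx mtima beeu zuy
Hunk 5: at line 1 remove [osrka] add [zhy,lmz] -> 14 lines: ppdl zcym zhy lmz rfp prw mwu fgq uzzeq yhs gauxx mtima beeu zuy
Final line count: 14

Answer: 14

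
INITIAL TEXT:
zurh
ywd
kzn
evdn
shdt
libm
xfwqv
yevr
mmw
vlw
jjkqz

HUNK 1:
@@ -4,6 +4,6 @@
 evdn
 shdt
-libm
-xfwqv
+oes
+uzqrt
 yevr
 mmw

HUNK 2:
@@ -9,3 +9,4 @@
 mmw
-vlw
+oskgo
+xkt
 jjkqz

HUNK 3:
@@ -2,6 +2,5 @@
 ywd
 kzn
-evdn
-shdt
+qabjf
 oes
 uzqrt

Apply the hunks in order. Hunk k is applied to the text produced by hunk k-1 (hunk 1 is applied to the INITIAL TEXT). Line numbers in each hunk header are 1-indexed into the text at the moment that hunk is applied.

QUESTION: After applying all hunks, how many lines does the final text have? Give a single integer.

Answer: 11

Derivation:
Hunk 1: at line 4 remove [libm,xfwqv] add [oes,uzqrt] -> 11 lines: zurh ywd kzn evdn shdt oes uzqrt yevr mmw vlw jjkqz
Hunk 2: at line 9 remove [vlw] add [oskgo,xkt] -> 12 lines: zurh ywd kzn evdn shdt oes uzqrt yevr mmw oskgo xkt jjkqz
Hunk 3: at line 2 remove [evdn,shdt] add [qabjf] -> 11 lines: zurh ywd kzn qabjf oes uzqrt yevr mmw oskgo xkt jjkqz
Final line count: 11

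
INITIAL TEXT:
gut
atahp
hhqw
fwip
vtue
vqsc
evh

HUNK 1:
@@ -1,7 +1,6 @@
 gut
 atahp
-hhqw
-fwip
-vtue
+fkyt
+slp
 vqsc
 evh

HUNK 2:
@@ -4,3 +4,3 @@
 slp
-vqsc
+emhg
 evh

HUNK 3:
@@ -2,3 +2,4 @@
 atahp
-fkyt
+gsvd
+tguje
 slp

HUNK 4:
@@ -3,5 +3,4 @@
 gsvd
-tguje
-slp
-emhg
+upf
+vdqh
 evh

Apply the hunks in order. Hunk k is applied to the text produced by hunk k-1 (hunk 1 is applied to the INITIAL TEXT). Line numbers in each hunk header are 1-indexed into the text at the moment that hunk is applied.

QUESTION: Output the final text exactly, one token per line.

Answer: gut
atahp
gsvd
upf
vdqh
evh

Derivation:
Hunk 1: at line 1 remove [hhqw,fwip,vtue] add [fkyt,slp] -> 6 lines: gut atahp fkyt slp vqsc evh
Hunk 2: at line 4 remove [vqsc] add [emhg] -> 6 lines: gut atahp fkyt slp emhg evh
Hunk 3: at line 2 remove [fkyt] add [gsvd,tguje] -> 7 lines: gut atahp gsvd tguje slp emhg evh
Hunk 4: at line 3 remove [tguje,slp,emhg] add [upf,vdqh] -> 6 lines: gut atahp gsvd upf vdqh evh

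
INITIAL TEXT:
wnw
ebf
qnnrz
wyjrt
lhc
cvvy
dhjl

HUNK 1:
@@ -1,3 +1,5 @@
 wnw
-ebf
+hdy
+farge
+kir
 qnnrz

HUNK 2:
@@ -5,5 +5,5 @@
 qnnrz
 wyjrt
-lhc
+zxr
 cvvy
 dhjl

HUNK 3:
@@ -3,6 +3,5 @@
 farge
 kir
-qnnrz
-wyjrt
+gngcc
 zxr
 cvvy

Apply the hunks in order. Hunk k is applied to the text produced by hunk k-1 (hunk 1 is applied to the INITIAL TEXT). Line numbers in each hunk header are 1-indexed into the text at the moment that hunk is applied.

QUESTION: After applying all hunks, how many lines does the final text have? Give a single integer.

Answer: 8

Derivation:
Hunk 1: at line 1 remove [ebf] add [hdy,farge,kir] -> 9 lines: wnw hdy farge kir qnnrz wyjrt lhc cvvy dhjl
Hunk 2: at line 5 remove [lhc] add [zxr] -> 9 lines: wnw hdy farge kir qnnrz wyjrt zxr cvvy dhjl
Hunk 3: at line 3 remove [qnnrz,wyjrt] add [gngcc] -> 8 lines: wnw hdy farge kir gngcc zxr cvvy dhjl
Final line count: 8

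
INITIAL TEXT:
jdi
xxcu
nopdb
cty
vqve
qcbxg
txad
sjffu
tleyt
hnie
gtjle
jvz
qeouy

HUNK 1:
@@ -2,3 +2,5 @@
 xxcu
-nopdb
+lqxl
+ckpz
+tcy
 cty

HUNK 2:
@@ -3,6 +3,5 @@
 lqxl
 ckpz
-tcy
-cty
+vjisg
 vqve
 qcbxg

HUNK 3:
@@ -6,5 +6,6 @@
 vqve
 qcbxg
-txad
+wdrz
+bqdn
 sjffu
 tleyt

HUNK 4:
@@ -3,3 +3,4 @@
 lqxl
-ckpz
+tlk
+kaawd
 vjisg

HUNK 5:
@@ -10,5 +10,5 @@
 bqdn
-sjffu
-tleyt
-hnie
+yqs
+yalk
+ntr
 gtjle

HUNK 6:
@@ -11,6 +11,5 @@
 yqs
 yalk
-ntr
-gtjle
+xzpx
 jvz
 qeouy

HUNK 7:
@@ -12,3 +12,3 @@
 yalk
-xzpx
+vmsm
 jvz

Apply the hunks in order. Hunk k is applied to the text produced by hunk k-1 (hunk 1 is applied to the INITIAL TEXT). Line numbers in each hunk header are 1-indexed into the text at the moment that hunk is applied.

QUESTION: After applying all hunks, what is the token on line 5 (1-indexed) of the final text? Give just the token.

Hunk 1: at line 2 remove [nopdb] add [lqxl,ckpz,tcy] -> 15 lines: jdi xxcu lqxl ckpz tcy cty vqve qcbxg txad sjffu tleyt hnie gtjle jvz qeouy
Hunk 2: at line 3 remove [tcy,cty] add [vjisg] -> 14 lines: jdi xxcu lqxl ckpz vjisg vqve qcbxg txad sjffu tleyt hnie gtjle jvz qeouy
Hunk 3: at line 6 remove [txad] add [wdrz,bqdn] -> 15 lines: jdi xxcu lqxl ckpz vjisg vqve qcbxg wdrz bqdn sjffu tleyt hnie gtjle jvz qeouy
Hunk 4: at line 3 remove [ckpz] add [tlk,kaawd] -> 16 lines: jdi xxcu lqxl tlk kaawd vjisg vqve qcbxg wdrz bqdn sjffu tleyt hnie gtjle jvz qeouy
Hunk 5: at line 10 remove [sjffu,tleyt,hnie] add [yqs,yalk,ntr] -> 16 lines: jdi xxcu lqxl tlk kaawd vjisg vqve qcbxg wdrz bqdn yqs yalk ntr gtjle jvz qeouy
Hunk 6: at line 11 remove [ntr,gtjle] add [xzpx] -> 15 lines: jdi xxcu lqxl tlk kaawd vjisg vqve qcbxg wdrz bqdn yqs yalk xzpx jvz qeouy
Hunk 7: at line 12 remove [xzpx] add [vmsm] -> 15 lines: jdi xxcu lqxl tlk kaawd vjisg vqve qcbxg wdrz bqdn yqs yalk vmsm jvz qeouy
Final line 5: kaawd

Answer: kaawd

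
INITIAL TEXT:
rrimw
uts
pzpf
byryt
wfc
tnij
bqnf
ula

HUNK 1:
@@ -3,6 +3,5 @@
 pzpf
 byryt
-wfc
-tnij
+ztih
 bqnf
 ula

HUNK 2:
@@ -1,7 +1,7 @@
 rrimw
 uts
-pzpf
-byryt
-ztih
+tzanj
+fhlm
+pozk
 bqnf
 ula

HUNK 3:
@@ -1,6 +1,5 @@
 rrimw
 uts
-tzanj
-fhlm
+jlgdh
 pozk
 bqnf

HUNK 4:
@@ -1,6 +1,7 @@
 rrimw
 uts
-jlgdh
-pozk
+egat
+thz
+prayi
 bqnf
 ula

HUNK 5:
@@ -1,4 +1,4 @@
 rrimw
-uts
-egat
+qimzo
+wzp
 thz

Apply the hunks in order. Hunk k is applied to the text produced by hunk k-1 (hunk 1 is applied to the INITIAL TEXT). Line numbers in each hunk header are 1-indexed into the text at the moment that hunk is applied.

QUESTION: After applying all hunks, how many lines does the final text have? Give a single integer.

Hunk 1: at line 3 remove [wfc,tnij] add [ztih] -> 7 lines: rrimw uts pzpf byryt ztih bqnf ula
Hunk 2: at line 1 remove [pzpf,byryt,ztih] add [tzanj,fhlm,pozk] -> 7 lines: rrimw uts tzanj fhlm pozk bqnf ula
Hunk 3: at line 1 remove [tzanj,fhlm] add [jlgdh] -> 6 lines: rrimw uts jlgdh pozk bqnf ula
Hunk 4: at line 1 remove [jlgdh,pozk] add [egat,thz,prayi] -> 7 lines: rrimw uts egat thz prayi bqnf ula
Hunk 5: at line 1 remove [uts,egat] add [qimzo,wzp] -> 7 lines: rrimw qimzo wzp thz prayi bqnf ula
Final line count: 7

Answer: 7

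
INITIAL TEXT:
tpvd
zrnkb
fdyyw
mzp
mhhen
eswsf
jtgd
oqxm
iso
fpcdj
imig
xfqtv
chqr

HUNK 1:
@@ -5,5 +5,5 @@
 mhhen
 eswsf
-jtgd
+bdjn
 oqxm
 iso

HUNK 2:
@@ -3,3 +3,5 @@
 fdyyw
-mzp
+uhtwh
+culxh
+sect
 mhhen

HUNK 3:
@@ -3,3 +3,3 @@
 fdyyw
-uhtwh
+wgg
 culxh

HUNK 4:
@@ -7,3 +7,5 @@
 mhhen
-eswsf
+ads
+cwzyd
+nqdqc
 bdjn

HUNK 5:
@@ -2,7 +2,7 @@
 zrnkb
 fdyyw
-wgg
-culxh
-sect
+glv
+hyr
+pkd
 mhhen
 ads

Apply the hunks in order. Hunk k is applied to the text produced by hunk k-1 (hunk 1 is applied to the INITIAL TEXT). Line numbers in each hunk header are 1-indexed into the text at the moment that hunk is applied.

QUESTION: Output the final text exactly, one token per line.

Answer: tpvd
zrnkb
fdyyw
glv
hyr
pkd
mhhen
ads
cwzyd
nqdqc
bdjn
oqxm
iso
fpcdj
imig
xfqtv
chqr

Derivation:
Hunk 1: at line 5 remove [jtgd] add [bdjn] -> 13 lines: tpvd zrnkb fdyyw mzp mhhen eswsf bdjn oqxm iso fpcdj imig xfqtv chqr
Hunk 2: at line 3 remove [mzp] add [uhtwh,culxh,sect] -> 15 lines: tpvd zrnkb fdyyw uhtwh culxh sect mhhen eswsf bdjn oqxm iso fpcdj imig xfqtv chqr
Hunk 3: at line 3 remove [uhtwh] add [wgg] -> 15 lines: tpvd zrnkb fdyyw wgg culxh sect mhhen eswsf bdjn oqxm iso fpcdj imig xfqtv chqr
Hunk 4: at line 7 remove [eswsf] add [ads,cwzyd,nqdqc] -> 17 lines: tpvd zrnkb fdyyw wgg culxh sect mhhen ads cwzyd nqdqc bdjn oqxm iso fpcdj imig xfqtv chqr
Hunk 5: at line 2 remove [wgg,culxh,sect] add [glv,hyr,pkd] -> 17 lines: tpvd zrnkb fdyyw glv hyr pkd mhhen ads cwzyd nqdqc bdjn oqxm iso fpcdj imig xfqtv chqr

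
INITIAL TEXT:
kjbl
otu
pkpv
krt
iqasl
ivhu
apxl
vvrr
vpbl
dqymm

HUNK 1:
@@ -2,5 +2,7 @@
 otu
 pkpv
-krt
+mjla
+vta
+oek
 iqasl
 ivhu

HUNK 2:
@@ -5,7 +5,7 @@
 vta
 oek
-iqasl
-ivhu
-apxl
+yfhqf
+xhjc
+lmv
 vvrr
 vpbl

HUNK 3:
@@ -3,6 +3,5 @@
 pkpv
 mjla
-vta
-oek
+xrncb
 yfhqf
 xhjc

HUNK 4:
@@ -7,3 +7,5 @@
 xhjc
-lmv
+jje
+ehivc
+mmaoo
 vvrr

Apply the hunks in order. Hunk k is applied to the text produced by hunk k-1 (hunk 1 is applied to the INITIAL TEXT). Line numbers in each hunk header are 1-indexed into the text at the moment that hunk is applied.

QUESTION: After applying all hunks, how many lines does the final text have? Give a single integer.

Answer: 13

Derivation:
Hunk 1: at line 2 remove [krt] add [mjla,vta,oek] -> 12 lines: kjbl otu pkpv mjla vta oek iqasl ivhu apxl vvrr vpbl dqymm
Hunk 2: at line 5 remove [iqasl,ivhu,apxl] add [yfhqf,xhjc,lmv] -> 12 lines: kjbl otu pkpv mjla vta oek yfhqf xhjc lmv vvrr vpbl dqymm
Hunk 3: at line 3 remove [vta,oek] add [xrncb] -> 11 lines: kjbl otu pkpv mjla xrncb yfhqf xhjc lmv vvrr vpbl dqymm
Hunk 4: at line 7 remove [lmv] add [jje,ehivc,mmaoo] -> 13 lines: kjbl otu pkpv mjla xrncb yfhqf xhjc jje ehivc mmaoo vvrr vpbl dqymm
Final line count: 13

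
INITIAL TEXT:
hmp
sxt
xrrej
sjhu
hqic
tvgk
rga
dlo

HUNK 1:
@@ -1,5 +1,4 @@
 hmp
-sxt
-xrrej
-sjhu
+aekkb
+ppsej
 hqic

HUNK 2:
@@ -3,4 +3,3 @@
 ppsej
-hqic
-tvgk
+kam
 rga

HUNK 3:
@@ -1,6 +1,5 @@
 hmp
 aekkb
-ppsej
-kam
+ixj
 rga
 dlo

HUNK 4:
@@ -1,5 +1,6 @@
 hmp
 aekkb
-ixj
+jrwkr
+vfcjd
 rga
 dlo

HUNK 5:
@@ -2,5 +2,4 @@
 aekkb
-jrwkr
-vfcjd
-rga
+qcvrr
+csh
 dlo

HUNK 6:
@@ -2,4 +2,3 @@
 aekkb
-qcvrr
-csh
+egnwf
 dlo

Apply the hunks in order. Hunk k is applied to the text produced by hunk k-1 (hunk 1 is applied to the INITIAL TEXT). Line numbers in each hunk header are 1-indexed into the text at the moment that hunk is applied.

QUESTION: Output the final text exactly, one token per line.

Answer: hmp
aekkb
egnwf
dlo

Derivation:
Hunk 1: at line 1 remove [sxt,xrrej,sjhu] add [aekkb,ppsej] -> 7 lines: hmp aekkb ppsej hqic tvgk rga dlo
Hunk 2: at line 3 remove [hqic,tvgk] add [kam] -> 6 lines: hmp aekkb ppsej kam rga dlo
Hunk 3: at line 1 remove [ppsej,kam] add [ixj] -> 5 lines: hmp aekkb ixj rga dlo
Hunk 4: at line 1 remove [ixj] add [jrwkr,vfcjd] -> 6 lines: hmp aekkb jrwkr vfcjd rga dlo
Hunk 5: at line 2 remove [jrwkr,vfcjd,rga] add [qcvrr,csh] -> 5 lines: hmp aekkb qcvrr csh dlo
Hunk 6: at line 2 remove [qcvrr,csh] add [egnwf] -> 4 lines: hmp aekkb egnwf dlo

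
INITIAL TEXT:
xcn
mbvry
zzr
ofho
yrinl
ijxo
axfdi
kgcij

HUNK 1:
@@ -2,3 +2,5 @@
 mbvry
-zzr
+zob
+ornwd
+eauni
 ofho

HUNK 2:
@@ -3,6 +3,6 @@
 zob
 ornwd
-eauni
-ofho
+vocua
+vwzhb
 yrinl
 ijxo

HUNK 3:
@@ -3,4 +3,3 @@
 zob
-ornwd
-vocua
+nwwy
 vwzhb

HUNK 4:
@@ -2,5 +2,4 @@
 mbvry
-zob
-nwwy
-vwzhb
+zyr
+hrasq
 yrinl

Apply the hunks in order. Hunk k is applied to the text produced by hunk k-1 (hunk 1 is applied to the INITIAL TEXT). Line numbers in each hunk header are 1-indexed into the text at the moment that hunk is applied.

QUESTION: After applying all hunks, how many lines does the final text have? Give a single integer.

Answer: 8

Derivation:
Hunk 1: at line 2 remove [zzr] add [zob,ornwd,eauni] -> 10 lines: xcn mbvry zob ornwd eauni ofho yrinl ijxo axfdi kgcij
Hunk 2: at line 3 remove [eauni,ofho] add [vocua,vwzhb] -> 10 lines: xcn mbvry zob ornwd vocua vwzhb yrinl ijxo axfdi kgcij
Hunk 3: at line 3 remove [ornwd,vocua] add [nwwy] -> 9 lines: xcn mbvry zob nwwy vwzhb yrinl ijxo axfdi kgcij
Hunk 4: at line 2 remove [zob,nwwy,vwzhb] add [zyr,hrasq] -> 8 lines: xcn mbvry zyr hrasq yrinl ijxo axfdi kgcij
Final line count: 8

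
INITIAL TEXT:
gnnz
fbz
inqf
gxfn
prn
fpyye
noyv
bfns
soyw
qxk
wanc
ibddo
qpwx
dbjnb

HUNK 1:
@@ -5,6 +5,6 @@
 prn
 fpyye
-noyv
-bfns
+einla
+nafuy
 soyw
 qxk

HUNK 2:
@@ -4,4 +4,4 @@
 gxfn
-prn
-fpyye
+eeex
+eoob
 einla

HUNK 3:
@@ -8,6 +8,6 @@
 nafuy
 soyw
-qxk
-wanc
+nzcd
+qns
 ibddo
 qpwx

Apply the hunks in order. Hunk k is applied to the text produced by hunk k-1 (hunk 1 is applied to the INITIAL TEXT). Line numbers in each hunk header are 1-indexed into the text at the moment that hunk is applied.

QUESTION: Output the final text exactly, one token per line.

Hunk 1: at line 5 remove [noyv,bfns] add [einla,nafuy] -> 14 lines: gnnz fbz inqf gxfn prn fpyye einla nafuy soyw qxk wanc ibddo qpwx dbjnb
Hunk 2: at line 4 remove [prn,fpyye] add [eeex,eoob] -> 14 lines: gnnz fbz inqf gxfn eeex eoob einla nafuy soyw qxk wanc ibddo qpwx dbjnb
Hunk 3: at line 8 remove [qxk,wanc] add [nzcd,qns] -> 14 lines: gnnz fbz inqf gxfn eeex eoob einla nafuy soyw nzcd qns ibddo qpwx dbjnb

Answer: gnnz
fbz
inqf
gxfn
eeex
eoob
einla
nafuy
soyw
nzcd
qns
ibddo
qpwx
dbjnb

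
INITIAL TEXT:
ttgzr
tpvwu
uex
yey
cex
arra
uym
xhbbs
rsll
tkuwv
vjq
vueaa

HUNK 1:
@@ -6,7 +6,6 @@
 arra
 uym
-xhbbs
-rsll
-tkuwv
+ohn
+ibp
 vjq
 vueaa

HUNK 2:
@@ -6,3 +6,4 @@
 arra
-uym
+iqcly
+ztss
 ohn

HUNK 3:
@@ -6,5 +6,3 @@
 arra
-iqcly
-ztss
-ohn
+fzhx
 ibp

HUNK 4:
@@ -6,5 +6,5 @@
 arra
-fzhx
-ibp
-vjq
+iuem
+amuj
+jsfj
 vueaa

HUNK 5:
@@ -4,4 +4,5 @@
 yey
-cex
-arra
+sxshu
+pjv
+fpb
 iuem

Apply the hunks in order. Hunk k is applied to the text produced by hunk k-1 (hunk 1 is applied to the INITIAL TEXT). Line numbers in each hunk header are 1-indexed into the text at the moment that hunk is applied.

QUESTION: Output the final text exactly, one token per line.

Answer: ttgzr
tpvwu
uex
yey
sxshu
pjv
fpb
iuem
amuj
jsfj
vueaa

Derivation:
Hunk 1: at line 6 remove [xhbbs,rsll,tkuwv] add [ohn,ibp] -> 11 lines: ttgzr tpvwu uex yey cex arra uym ohn ibp vjq vueaa
Hunk 2: at line 6 remove [uym] add [iqcly,ztss] -> 12 lines: ttgzr tpvwu uex yey cex arra iqcly ztss ohn ibp vjq vueaa
Hunk 3: at line 6 remove [iqcly,ztss,ohn] add [fzhx] -> 10 lines: ttgzr tpvwu uex yey cex arra fzhx ibp vjq vueaa
Hunk 4: at line 6 remove [fzhx,ibp,vjq] add [iuem,amuj,jsfj] -> 10 lines: ttgzr tpvwu uex yey cex arra iuem amuj jsfj vueaa
Hunk 5: at line 4 remove [cex,arra] add [sxshu,pjv,fpb] -> 11 lines: ttgzr tpvwu uex yey sxshu pjv fpb iuem amuj jsfj vueaa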